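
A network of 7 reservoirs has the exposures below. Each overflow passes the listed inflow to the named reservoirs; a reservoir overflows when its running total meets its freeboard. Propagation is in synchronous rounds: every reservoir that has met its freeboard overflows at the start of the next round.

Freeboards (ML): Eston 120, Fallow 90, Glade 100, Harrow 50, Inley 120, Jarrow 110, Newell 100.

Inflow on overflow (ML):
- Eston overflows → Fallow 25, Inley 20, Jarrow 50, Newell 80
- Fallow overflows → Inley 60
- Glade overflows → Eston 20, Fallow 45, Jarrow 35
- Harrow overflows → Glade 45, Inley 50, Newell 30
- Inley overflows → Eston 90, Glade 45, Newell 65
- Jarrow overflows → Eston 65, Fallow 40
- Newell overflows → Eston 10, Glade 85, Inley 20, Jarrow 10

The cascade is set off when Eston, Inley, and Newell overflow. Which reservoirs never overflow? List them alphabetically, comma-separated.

Round 1 — Eston, Inley, Newell overflow (initial).
  Fallow: +25 → 25 < 90
  Glade: +45+85 → 130 ≥ 100
  Jarrow: +50+10 → 60 < 110
Round 2 — Glade overflows.
  Fallow: +45 → 70 < 90
  Jarrow: +35 → 95 < 110
No further overflows.

Fallow, Harrow, Jarrow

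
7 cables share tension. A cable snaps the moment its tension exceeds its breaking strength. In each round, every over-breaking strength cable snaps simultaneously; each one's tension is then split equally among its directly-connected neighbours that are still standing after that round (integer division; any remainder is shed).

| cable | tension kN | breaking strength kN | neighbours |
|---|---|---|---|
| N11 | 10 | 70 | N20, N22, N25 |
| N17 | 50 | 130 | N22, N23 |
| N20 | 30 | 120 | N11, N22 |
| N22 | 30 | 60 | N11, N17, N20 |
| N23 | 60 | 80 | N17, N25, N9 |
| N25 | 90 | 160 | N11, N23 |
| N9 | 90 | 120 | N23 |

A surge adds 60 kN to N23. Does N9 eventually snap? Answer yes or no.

Round 1 — N23 at 120 > 80. N23 snaps.
  N23 sheds 120 kN to N17, N25, N9: 40 each.
    N17: 50+40 = 90 ≤ 130
    N25: 90+40 = 130 ≤ 160
    N9: 90+40 = 130 > 120
Round 2 — N9 snaps.
  N9 sheds 130 kN: no online neighbours, lost.
No further breaks.

yes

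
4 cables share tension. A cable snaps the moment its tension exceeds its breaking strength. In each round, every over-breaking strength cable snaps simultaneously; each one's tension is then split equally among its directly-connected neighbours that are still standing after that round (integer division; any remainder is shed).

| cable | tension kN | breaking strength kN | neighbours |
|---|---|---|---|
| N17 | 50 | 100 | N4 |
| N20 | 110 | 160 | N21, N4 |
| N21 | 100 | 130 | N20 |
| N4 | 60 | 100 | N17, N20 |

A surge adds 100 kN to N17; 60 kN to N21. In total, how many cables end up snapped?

4

Round 1 — N17 at 150 > 100; N21 at 160 > 130. N17, N21 snap.
  N17 sheds 150 kN to N4: 150 each.
    N4: 60+150 = 210 > 100
  N21 sheds 160 kN to N20: 160 each.
    N20: 110+160 = 270 > 160
Round 2 — N20, N4 snap.
  N20 sheds 270 kN: no online neighbours, lost.
  N4 sheds 210 kN: no online neighbours, lost.
No further breaks.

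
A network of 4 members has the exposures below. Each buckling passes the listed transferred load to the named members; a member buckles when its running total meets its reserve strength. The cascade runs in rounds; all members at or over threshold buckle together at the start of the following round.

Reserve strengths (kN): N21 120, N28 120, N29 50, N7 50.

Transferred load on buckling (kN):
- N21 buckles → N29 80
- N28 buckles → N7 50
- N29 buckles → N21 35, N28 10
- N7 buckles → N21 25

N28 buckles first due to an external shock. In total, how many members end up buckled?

2

Round 1 — N28 buckles (initial).
  N7: +50 → 50 ≥ 50
Round 2 — N7 buckles.
  N21: +25 → 25 < 120
No further bucklings.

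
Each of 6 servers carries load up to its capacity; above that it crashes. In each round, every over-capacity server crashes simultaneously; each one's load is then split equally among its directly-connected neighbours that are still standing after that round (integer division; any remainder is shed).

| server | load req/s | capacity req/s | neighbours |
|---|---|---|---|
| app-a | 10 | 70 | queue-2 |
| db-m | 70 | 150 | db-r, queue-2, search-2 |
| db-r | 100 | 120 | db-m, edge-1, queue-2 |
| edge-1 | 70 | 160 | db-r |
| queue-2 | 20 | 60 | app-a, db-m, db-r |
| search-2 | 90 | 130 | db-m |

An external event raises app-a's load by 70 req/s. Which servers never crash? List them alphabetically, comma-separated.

Round 1 — app-a at 80 > 70. app-a crashes.
  app-a sheds 80 req/s to queue-2: 80 each.
    queue-2: 20+80 = 100 > 60
Round 2 — queue-2 crashes.
  queue-2 sheds 100 req/s to db-m, db-r: 50 each.
    db-m: 70+50 = 120 ≤ 150
    db-r: 100+50 = 150 > 120
Round 3 — db-r crashes.
  db-r sheds 150 req/s to db-m, edge-1: 75 each.
    db-m: 120+75 = 195 > 150
    edge-1: 70+75 = 145 ≤ 160
Round 4 — db-m crashes.
  db-m sheds 195 req/s to search-2: 195 each.
    search-2: 90+195 = 285 > 130
Round 5 — search-2 crashes.
  search-2 sheds 285 req/s: no online neighbours, lost.
No further crashes.

edge-1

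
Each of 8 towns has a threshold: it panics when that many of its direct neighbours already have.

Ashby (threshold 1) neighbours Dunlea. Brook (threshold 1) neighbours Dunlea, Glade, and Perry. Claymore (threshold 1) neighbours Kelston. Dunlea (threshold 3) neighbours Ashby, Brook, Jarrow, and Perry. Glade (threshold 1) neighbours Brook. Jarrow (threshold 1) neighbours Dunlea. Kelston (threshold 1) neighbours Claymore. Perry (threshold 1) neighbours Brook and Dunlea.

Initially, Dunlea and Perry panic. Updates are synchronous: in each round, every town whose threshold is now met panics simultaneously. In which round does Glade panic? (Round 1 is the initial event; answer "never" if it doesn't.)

Round 1 — Dunlea, Perry panic (initial).
Round 2 — checking thresholds:
  Ashby: 1 of 1 neighbours ≥ 1, panics.
  Brook: 2 of 3 neighbours ≥ 1, panics.
  Jarrow: 1 of 1 neighbours ≥ 1, panics.
Round 3 — checking thresholds:
  Glade: 1 of 1 neighbours ≥ 1, panics.
Round 4 — no new panics; cascade stops.

3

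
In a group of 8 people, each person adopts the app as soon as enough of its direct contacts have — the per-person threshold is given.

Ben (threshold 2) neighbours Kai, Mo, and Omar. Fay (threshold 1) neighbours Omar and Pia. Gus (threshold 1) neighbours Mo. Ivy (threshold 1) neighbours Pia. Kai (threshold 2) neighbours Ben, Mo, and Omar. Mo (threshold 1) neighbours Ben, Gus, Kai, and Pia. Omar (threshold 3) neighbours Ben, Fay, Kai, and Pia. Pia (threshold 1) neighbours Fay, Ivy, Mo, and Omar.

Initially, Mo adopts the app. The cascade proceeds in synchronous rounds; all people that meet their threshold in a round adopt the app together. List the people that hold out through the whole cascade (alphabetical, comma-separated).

Round 1 — Mo adopts the app (initial).
Round 2 — checking thresholds:
  Ben: 1 of 3 neighbours < 2, below threshold.
  Gus: 1 of 1 neighbours ≥ 1, adopts the app.
  Kai: 1 of 3 neighbours < 2, below threshold.
  Pia: 1 of 4 neighbours ≥ 1, adopts the app.
Round 3 — checking thresholds:
  Ben: 1 of 3 neighbours < 2, below threshold.
  Fay: 1 of 2 neighbours ≥ 1, adopts the app.
  Ivy: 1 of 1 neighbours ≥ 1, adopts the app.
  Kai: 1 of 3 neighbours < 2, below threshold.
  Omar: 1 of 4 neighbours < 3, below threshold.
Round 4 — no new adoptions; cascade stops.

Ben, Kai, Omar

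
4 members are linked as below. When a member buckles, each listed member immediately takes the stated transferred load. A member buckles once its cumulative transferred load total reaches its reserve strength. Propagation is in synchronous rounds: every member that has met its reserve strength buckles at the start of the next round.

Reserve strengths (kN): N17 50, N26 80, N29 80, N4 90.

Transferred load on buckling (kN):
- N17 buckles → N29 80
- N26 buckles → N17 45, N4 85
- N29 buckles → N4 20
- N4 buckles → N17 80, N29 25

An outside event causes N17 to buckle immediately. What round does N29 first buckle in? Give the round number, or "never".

Round 1 — N17 buckles (initial).
  N29: +80 → 80 ≥ 80
Round 2 — N29 buckles.
  N4: +20 → 20 < 90
No further bucklings.

2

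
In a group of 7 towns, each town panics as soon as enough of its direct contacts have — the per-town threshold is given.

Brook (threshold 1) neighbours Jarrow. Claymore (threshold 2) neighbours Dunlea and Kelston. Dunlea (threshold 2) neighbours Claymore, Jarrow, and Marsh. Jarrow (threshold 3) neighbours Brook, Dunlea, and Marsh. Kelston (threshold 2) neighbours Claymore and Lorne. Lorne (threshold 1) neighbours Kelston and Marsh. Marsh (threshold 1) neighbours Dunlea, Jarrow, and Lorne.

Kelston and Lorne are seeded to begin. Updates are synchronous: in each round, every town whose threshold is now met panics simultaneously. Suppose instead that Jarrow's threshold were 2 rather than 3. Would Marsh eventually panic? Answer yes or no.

yes

With Jarrow's threshold at 2:
Round 1 — Kelston, Lorne panic (initial).
Round 2 — checking thresholds:
  Claymore: 1 of 2 neighbours < 2, holds.
  Marsh: 1 of 3 neighbours ≥ 1, panics.
Round 3 — no new panics; cascade stops.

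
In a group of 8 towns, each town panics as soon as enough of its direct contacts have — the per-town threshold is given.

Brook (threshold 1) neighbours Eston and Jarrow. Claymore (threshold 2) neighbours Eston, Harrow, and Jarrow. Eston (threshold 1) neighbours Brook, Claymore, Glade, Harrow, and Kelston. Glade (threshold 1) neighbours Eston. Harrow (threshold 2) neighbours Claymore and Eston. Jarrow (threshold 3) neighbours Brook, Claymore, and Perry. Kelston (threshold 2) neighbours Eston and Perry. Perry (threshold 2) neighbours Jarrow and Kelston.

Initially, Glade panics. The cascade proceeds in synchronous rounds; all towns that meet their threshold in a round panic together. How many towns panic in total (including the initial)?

Round 1 — Glade panics (initial).
Round 2 — checking thresholds:
  Eston: 1 of 5 neighbours ≥ 1, panics.
Round 3 — checking thresholds:
  Brook: 1 of 2 neighbours ≥ 1, panics.
  Claymore: 1 of 3 neighbours < 2, below threshold.
  Harrow: 1 of 2 neighbours < 2, below threshold.
  Kelston: 1 of 2 neighbours < 2, below threshold.
Round 4 — no new panics; cascade stops.

3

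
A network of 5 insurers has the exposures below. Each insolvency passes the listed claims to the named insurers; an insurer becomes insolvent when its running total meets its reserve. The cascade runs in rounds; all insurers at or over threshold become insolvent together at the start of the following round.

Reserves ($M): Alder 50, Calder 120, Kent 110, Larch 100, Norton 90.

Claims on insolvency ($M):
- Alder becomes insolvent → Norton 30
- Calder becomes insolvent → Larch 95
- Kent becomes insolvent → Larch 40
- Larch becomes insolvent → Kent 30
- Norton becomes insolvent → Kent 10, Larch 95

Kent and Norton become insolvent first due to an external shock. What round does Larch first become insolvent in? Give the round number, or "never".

Round 1 — Kent, Norton become insolvent (initial).
  Larch: +40+95 → 135 ≥ 100
Round 2 — Larch becomes insolvent.
No further insolvencies.

2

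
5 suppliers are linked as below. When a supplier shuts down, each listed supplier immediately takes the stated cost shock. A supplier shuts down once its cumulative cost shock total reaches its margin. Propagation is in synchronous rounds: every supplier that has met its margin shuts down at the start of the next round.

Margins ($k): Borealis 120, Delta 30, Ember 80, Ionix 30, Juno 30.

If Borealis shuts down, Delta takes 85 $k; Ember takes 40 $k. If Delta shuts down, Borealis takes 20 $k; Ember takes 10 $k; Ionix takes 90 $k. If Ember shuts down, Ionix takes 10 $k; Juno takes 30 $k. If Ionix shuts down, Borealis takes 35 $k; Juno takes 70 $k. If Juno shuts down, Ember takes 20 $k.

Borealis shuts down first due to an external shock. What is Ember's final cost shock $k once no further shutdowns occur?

Round 1 — Borealis shuts down (initial).
  Delta: +85 → 85 ≥ 30
  Ember: +40 → 40 < 80
Round 2 — Delta shuts down.
  Ember: +10 → 50 < 80
  Ionix: +90 → 90 ≥ 30
Round 3 — Ionix shuts down.
  Juno: +70 → 70 ≥ 30
Round 4 — Juno shuts down.
  Ember: +20 → 70 < 80
No further shutdowns.

70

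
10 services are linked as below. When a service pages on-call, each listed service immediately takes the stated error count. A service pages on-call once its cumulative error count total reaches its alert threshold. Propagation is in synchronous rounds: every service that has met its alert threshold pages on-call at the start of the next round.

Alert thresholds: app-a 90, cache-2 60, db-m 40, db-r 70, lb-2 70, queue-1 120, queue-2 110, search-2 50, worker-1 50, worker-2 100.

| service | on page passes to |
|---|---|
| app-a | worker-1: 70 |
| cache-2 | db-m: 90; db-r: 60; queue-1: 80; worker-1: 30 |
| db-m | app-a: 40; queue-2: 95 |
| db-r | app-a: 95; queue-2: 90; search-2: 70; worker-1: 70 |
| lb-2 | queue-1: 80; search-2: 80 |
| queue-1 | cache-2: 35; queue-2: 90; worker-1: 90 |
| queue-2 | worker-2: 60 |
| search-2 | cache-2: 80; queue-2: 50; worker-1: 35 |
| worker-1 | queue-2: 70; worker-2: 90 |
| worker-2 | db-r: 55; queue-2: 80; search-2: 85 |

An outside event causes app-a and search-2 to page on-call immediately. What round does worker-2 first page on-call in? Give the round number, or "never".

Round 1 — app-a, search-2 page on-call (initial).
  cache-2: +80 → 80 ≥ 60
  queue-2: +50 → 50 < 110
  worker-1: +70+35 → 105 ≥ 50
Round 2 — cache-2, worker-1 page on-call.
  db-m: +90 → 90 ≥ 40
  db-r: +60 → 60 < 70
  queue-1: +80 → 80 < 120
  queue-2: +70 → 120 ≥ 110
  worker-2: +90 → 90 < 100
Round 3 — db-m, queue-2 page on-call.
  worker-2: +60 → 150 ≥ 100
Round 4 — worker-2 pages on-call.
  db-r: +55 → 115 ≥ 70
Round 5 — db-r pages on-call.
No further pages.

4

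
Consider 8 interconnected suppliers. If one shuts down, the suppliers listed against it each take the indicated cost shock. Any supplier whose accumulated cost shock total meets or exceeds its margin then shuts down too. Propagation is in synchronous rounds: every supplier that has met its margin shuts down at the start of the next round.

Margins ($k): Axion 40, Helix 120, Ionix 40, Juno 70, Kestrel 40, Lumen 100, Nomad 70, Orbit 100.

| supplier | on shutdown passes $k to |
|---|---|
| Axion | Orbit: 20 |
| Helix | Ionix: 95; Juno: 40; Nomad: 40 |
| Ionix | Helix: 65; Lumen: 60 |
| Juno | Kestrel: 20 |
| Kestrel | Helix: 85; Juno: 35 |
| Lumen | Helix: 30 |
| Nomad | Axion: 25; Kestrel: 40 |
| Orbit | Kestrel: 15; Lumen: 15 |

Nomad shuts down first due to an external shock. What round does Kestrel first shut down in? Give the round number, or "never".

2

Round 1 — Nomad shuts down (initial).
  Axion: +25 → 25 < 40
  Kestrel: +40 → 40 ≥ 40
Round 2 — Kestrel shuts down.
  Helix: +85 → 85 < 120
  Juno: +35 → 35 < 70
No further shutdowns.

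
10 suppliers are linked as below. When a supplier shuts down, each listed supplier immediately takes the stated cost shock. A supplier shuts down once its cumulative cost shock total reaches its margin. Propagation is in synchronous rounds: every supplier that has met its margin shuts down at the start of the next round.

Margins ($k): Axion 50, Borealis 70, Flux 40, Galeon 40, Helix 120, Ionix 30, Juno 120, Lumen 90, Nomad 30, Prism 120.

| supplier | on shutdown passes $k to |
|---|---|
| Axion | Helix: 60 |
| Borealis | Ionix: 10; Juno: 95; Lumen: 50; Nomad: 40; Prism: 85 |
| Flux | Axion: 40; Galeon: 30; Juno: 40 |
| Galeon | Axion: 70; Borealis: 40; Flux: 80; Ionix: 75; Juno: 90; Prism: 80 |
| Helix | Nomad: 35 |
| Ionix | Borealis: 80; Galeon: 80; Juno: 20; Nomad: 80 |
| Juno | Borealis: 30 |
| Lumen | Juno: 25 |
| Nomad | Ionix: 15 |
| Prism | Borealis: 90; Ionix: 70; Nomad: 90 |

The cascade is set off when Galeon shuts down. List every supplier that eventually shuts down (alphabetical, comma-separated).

Round 1 — Galeon shuts down (initial).
  Axion: +70 → 70 ≥ 50
  Borealis: +40 → 40 < 70
  Flux: +80 → 80 ≥ 40
  Ionix: +75 → 75 ≥ 30
  Juno: +90 → 90 < 120
  Prism: +80 → 80 < 120
Round 2 — Axion, Flux, Ionix shut down.
  Borealis: +80 → 120 ≥ 70
  Helix: +60 → 60 < 120
  Juno: +40+20 → 150 ≥ 120
  Nomad: +80 → 80 ≥ 30
Round 3 — Borealis, Juno, Nomad shut down.
  Lumen: +50 → 50 < 90
  Prism: +85 → 165 ≥ 120
Round 4 — Prism shuts down.
No further shutdowns.

Axion, Borealis, Flux, Galeon, Ionix, Juno, Nomad, Prism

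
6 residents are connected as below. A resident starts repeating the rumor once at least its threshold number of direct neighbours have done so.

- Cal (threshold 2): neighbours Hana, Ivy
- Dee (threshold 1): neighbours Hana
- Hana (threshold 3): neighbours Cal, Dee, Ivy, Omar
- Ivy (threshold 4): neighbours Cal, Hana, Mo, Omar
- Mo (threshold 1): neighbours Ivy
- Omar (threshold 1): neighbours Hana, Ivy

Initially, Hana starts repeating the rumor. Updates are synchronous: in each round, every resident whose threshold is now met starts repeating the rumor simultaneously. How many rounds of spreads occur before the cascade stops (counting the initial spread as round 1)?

2

Round 1 — Hana starts repeating the rumor (initial).
Round 2 — checking thresholds:
  Cal: 1 of 2 neighbours < 2, not yet.
  Dee: 1 of 1 neighbours ≥ 1, starts repeating the rumor.
  Ivy: 1 of 4 neighbours < 4, not yet.
  Omar: 1 of 2 neighbours ≥ 1, starts repeating the rumor.
Round 3 — no new spreads; cascade stops.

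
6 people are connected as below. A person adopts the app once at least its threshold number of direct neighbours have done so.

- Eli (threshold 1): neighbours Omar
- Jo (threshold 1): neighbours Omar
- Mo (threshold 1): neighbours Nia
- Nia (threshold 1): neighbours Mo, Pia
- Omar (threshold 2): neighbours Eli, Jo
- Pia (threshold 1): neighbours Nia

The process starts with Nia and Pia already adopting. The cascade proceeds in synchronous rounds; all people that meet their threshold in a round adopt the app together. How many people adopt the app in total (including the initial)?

Round 1 — Nia, Pia adopt the app (initial).
Round 2 — checking thresholds:
  Mo: 1 of 1 neighbours ≥ 1, adopts the app.
Round 3 — no new adoptions; cascade stops.

3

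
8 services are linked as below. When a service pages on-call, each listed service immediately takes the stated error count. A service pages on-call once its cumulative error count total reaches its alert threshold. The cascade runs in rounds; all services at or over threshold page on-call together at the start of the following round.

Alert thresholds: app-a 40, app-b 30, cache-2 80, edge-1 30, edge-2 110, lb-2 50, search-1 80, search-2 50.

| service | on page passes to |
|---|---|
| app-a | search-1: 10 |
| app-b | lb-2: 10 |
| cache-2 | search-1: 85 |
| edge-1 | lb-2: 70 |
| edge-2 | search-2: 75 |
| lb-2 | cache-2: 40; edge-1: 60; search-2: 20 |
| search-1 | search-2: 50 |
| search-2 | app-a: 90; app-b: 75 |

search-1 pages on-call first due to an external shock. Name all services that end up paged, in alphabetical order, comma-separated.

app-a, app-b, search-1, search-2

Round 1 — search-1 pages on-call (initial).
  search-2: +50 → 50 ≥ 50
Round 2 — search-2 pages on-call.
  app-a: +90 → 90 ≥ 40
  app-b: +75 → 75 ≥ 30
Round 3 — app-a, app-b page on-call.
  lb-2: +10 → 10 < 50
No further pages.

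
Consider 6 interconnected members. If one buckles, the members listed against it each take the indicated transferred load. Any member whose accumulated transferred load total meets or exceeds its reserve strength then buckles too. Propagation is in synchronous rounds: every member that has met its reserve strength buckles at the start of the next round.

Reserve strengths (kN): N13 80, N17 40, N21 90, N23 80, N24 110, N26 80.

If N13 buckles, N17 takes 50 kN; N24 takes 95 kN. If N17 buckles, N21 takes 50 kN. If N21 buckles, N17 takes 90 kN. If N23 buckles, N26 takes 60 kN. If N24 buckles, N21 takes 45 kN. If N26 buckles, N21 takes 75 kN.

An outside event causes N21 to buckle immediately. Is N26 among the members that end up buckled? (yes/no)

no

Round 1 — N21 buckles (initial).
  N17: +90 → 90 ≥ 40
Round 2 — N17 buckles.
No further bucklings.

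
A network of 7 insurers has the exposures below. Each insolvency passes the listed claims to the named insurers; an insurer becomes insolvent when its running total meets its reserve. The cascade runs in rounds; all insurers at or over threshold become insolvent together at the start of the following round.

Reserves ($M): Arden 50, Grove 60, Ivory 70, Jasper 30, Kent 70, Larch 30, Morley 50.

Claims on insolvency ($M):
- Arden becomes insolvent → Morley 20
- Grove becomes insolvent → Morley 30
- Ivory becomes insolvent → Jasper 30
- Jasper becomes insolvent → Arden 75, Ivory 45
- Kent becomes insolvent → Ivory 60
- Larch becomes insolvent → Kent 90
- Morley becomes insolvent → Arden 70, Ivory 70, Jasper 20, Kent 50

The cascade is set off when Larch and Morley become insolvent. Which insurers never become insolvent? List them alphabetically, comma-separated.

Round 1 — Larch, Morley become insolvent (initial).
  Arden: +70 → 70 ≥ 50
  Ivory: +70 → 70 ≥ 70
  Jasper: +20 → 20 < 30
  Kent: +90+50 → 140 ≥ 70
Round 2 — Arden, Ivory, Kent become insolvent.
  Jasper: +30 → 50 ≥ 30
Round 3 — Jasper becomes insolvent.
No further insolvencies.

Grove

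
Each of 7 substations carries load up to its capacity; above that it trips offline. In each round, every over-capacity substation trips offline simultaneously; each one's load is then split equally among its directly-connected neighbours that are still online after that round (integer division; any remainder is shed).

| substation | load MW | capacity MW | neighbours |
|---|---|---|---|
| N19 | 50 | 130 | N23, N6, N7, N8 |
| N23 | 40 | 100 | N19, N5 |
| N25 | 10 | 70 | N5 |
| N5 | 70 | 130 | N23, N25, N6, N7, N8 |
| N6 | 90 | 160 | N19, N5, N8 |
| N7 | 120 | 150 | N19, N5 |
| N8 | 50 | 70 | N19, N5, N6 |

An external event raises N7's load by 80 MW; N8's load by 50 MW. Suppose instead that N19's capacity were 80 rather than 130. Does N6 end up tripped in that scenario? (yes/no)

yes

With N19's capacity at 80:
Round 1 — N7 at 200 > 150; N8 at 100 > 70. N7, N8 trip offline.
  N7 sheds 200 MW to N19, N5: 100 each.
    N19: 50+100 = 150 > 80
    N5: 70+100 = 170 > 130
  N8 sheds 100 MW to N19, N5, N6: 33 each (1 lost).
    N19: 150+33 = 183 > 80
    N5: 170+33 = 203 > 130
    N6: 90+33 = 123 ≤ 160
Round 2 — N19, N5 trip offline.
  N19 sheds 183 MW to N23, N6: 91 each (1 lost).
    N23: 40+91 = 131 > 100
    N6: 123+91 = 214 > 160
  N5 sheds 203 MW to N23, N25, N6: 67 each (2 lost).
    N23: 131+67 = 198 > 100
    N25: 10+67 = 77 > 70
    N6: 214+67 = 281 > 160
Round 3 — N23, N25, N6 trip offline.
  N23 sheds 198 MW: no online neighbours, lost.
  N25 sheds 77 MW: no online neighbours, lost.
  N6 sheds 281 MW: no online neighbours, lost.
No further trips.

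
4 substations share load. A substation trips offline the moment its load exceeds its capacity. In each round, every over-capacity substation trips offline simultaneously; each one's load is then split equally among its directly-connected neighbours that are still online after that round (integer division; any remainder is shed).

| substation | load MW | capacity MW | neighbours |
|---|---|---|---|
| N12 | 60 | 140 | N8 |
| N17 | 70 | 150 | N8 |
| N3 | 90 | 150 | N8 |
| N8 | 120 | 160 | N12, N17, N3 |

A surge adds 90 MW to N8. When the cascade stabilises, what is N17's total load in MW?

Round 1 — N8 at 210 > 160. N8 trips offline.
  N8 sheds 210 MW to N12, N17, N3: 70 each.
    N12: 60+70 = 130 ≤ 140
    N17: 70+70 = 140 ≤ 150
    N3: 90+70 = 160 > 150
Round 2 — N3 trips offline.
  N3 sheds 160 MW: no online neighbours, lost.
No further trips.

140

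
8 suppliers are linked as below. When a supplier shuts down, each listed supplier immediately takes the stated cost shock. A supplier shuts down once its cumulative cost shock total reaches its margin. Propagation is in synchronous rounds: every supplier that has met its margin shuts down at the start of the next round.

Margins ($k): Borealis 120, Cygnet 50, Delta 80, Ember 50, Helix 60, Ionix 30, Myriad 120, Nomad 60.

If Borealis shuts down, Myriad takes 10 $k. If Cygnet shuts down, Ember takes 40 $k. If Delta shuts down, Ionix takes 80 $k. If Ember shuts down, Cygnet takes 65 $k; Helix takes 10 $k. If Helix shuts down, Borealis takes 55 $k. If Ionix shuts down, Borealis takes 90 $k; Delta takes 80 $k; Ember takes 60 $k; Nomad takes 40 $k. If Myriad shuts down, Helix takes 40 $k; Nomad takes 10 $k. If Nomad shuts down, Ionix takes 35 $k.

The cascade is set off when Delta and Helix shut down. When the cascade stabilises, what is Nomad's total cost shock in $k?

40

Round 1 — Delta, Helix shut down (initial).
  Borealis: +55 → 55 < 120
  Ionix: +80 → 80 ≥ 30
Round 2 — Ionix shuts down.
  Borealis: +90 → 145 ≥ 120
  Ember: +60 → 60 ≥ 50
  Nomad: +40 → 40 < 60
Round 3 — Borealis, Ember shut down.
  Cygnet: +65 → 65 ≥ 50
  Myriad: +10 → 10 < 120
Round 4 — Cygnet shuts down.
No further shutdowns.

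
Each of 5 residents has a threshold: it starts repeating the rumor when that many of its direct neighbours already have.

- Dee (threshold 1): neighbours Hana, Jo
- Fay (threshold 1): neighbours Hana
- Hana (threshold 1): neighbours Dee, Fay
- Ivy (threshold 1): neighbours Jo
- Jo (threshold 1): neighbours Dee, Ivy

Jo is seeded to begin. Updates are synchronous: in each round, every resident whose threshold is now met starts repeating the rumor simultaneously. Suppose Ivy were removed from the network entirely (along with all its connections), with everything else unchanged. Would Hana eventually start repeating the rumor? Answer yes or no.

With Ivy removed:
Round 1 — Jo starts repeating the rumor (initial).
Round 2 — checking thresholds:
  Dee: 1 of 2 neighbours ≥ 1, starts repeating the rumor.
Round 3 — checking thresholds:
  Hana: 1 of 2 neighbours ≥ 1, starts repeating the rumor.
Round 4 — checking thresholds:
  Fay: 1 of 1 neighbours ≥ 1, starts repeating the rumor.
Round 5 — no new spreads; cascade stops.

yes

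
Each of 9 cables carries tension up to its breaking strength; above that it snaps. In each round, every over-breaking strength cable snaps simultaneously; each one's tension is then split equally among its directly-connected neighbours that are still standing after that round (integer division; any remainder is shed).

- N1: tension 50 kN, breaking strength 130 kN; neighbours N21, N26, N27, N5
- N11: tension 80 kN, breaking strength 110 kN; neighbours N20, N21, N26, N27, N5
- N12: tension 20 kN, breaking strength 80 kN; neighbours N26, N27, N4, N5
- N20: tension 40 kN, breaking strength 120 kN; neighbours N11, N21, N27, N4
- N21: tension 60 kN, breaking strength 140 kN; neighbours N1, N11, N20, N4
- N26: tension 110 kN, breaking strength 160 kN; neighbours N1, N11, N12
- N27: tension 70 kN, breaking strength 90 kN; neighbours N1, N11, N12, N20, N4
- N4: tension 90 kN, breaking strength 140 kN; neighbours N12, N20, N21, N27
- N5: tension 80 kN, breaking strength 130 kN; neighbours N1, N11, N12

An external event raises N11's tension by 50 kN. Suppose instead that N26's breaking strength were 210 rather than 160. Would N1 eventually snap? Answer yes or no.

no

With N26's breaking strength at 210:
Round 1 — N11 at 130 > 110. N11 snaps.
  N11 sheds 130 kN to N20, N21, N26, N27, N5: 26 each.
    N20: 40+26 = 66 ≤ 120
    N21: 60+26 = 86 ≤ 140
    N26: 110+26 = 136 ≤ 210
    N27: 70+26 = 96 > 90
    N5: 80+26 = 106 ≤ 130
Round 2 — N27 snaps.
  N27 sheds 96 kN to N1, N12, N20, N4: 24 each.
    N1: 50+24 = 74 ≤ 130
    N12: 20+24 = 44 ≤ 80
    N20: 66+24 = 90 ≤ 120
    N4: 90+24 = 114 ≤ 140
No further breaks.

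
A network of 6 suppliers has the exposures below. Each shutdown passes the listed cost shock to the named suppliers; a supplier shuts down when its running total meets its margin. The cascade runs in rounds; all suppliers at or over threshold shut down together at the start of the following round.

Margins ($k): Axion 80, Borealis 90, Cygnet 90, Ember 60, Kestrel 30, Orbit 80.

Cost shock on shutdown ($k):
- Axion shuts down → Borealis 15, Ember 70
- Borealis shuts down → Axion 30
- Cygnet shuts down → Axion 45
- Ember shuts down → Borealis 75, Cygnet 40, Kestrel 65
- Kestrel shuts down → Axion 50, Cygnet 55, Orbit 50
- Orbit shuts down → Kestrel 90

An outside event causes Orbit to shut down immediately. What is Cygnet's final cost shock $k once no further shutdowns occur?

Round 1 — Orbit shuts down (initial).
  Kestrel: +90 → 90 ≥ 30
Round 2 — Kestrel shuts down.
  Axion: +50 → 50 < 80
  Cygnet: +55 → 55 < 90
No further shutdowns.

55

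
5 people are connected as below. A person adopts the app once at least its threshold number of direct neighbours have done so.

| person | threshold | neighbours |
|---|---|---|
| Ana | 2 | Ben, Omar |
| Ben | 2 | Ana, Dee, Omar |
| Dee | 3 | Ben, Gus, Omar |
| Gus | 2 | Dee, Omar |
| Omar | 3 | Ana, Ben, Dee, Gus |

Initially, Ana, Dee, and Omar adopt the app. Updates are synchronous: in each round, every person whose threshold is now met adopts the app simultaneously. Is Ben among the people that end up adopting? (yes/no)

Round 1 — Ana, Dee, Omar adopt the app (initial).
Round 2 — checking thresholds:
  Ben: 3 of 3 neighbours ≥ 2, adopts the app.
  Gus: 2 of 2 neighbours ≥ 2, adopts the app.
Round 3 — no new adoptions; cascade stops.

yes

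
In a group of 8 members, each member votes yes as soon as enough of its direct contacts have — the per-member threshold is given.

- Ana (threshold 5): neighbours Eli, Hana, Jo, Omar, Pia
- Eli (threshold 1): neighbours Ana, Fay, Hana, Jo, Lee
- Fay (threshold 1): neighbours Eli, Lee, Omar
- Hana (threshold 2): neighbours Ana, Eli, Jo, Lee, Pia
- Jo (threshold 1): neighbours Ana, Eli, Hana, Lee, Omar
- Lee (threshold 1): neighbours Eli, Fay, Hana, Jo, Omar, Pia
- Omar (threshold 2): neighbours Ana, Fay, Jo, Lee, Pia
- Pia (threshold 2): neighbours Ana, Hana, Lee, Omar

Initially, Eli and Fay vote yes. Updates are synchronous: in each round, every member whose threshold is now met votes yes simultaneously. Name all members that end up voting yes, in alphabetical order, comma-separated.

Round 1 — Eli, Fay vote yes (initial).
Round 2 — checking thresholds:
  Ana: 1 of 5 neighbours < 5, holds.
  Hana: 1 of 5 neighbours < 2, holds.
  Jo: 1 of 5 neighbours ≥ 1, votes yes.
  Lee: 2 of 6 neighbours ≥ 1, votes yes.
  Omar: 1 of 5 neighbours < 2, holds.
Round 3 — checking thresholds:
  Ana: 2 of 5 neighbours < 5, holds.
  Hana: 3 of 5 neighbours ≥ 2, votes yes.
  Omar: 3 of 5 neighbours ≥ 2, votes yes.
  Pia: 1 of 4 neighbours < 2, holds.
Round 4 — checking thresholds:
  Ana: 4 of 5 neighbours < 5, holds.
  Pia: 3 of 4 neighbours ≥ 2, votes yes.
Round 5 — checking thresholds:
  Ana: 5 of 5 neighbours ≥ 5, votes yes.
Round 6 — no new yes votes; cascade stops.

Ana, Eli, Fay, Hana, Jo, Lee, Omar, Pia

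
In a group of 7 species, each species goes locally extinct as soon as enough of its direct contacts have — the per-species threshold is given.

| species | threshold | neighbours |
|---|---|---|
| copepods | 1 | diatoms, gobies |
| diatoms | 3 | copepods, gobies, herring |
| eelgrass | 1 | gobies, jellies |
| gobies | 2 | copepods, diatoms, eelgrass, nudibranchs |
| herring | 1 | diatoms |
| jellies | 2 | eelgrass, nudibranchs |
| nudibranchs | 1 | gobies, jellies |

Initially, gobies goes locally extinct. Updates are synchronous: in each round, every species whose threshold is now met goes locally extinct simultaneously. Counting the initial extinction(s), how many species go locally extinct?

5

Round 1 — gobies goes locally extinct (initial).
Round 2 — checking thresholds:
  copepods: 1 of 2 neighbours ≥ 1, goes locally extinct.
  diatoms: 1 of 3 neighbours < 3, below threshold.
  eelgrass: 1 of 2 neighbours ≥ 1, goes locally extinct.
  nudibranchs: 1 of 2 neighbours ≥ 1, goes locally extinct.
Round 3 — checking thresholds:
  diatoms: 2 of 3 neighbours < 3, below threshold.
  jellies: 2 of 2 neighbours ≥ 2, goes locally extinct.
Round 4 — no new extinctions; cascade stops.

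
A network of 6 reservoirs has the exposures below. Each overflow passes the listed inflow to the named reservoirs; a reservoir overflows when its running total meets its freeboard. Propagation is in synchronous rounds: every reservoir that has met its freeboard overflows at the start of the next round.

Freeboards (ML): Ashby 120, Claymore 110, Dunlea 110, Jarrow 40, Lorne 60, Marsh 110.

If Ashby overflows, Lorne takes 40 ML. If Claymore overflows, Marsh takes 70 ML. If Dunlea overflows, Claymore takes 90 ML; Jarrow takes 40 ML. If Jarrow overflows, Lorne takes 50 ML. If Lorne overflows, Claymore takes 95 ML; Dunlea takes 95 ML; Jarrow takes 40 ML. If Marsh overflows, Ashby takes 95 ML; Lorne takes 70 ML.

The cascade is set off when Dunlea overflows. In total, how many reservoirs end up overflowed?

Round 1 — Dunlea overflows (initial).
  Claymore: +90 → 90 < 110
  Jarrow: +40 → 40 ≥ 40
Round 2 — Jarrow overflows.
  Lorne: +50 → 50 < 60
No further overflows.

2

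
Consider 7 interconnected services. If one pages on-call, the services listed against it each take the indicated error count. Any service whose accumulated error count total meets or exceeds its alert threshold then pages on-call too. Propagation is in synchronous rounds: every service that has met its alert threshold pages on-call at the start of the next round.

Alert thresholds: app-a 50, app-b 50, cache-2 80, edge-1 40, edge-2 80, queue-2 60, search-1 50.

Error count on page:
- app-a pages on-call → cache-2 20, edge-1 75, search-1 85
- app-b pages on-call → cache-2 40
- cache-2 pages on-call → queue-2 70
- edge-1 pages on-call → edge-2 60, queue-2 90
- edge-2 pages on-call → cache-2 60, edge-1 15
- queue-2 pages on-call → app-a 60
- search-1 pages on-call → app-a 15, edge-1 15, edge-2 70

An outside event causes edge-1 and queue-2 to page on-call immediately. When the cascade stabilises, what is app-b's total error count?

Round 1 — edge-1, queue-2 page on-call (initial).
  app-a: +60 → 60 ≥ 50
  edge-2: +60 → 60 < 80
Round 2 — app-a pages on-call.
  cache-2: +20 → 20 < 80
  search-1: +85 → 85 ≥ 50
Round 3 — search-1 pages on-call.
  edge-2: +70 → 130 ≥ 80
Round 4 — edge-2 pages on-call.
  cache-2: +60 → 80 ≥ 80
Round 5 — cache-2 pages on-call.
No further pages.

0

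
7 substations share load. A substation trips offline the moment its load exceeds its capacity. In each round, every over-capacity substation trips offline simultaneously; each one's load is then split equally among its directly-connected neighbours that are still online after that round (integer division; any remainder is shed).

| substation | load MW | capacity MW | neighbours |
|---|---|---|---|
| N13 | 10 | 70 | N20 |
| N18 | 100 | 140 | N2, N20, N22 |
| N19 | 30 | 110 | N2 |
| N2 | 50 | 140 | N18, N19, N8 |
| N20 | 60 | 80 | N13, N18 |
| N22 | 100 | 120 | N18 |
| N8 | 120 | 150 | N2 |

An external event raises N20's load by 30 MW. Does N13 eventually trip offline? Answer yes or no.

no

Round 1 — N20 at 90 > 80. N20 trips offline.
  N20 sheds 90 MW to N13, N18: 45 each.
    N13: 10+45 = 55 ≤ 70
    N18: 100+45 = 145 > 140
Round 2 — N18 trips offline.
  N18 sheds 145 MW to N2, N22: 72 each (1 lost).
    N2: 50+72 = 122 ≤ 140
    N22: 100+72 = 172 > 120
Round 3 — N22 trips offline.
  N22 sheds 172 MW: no online neighbours, lost.
No further trips.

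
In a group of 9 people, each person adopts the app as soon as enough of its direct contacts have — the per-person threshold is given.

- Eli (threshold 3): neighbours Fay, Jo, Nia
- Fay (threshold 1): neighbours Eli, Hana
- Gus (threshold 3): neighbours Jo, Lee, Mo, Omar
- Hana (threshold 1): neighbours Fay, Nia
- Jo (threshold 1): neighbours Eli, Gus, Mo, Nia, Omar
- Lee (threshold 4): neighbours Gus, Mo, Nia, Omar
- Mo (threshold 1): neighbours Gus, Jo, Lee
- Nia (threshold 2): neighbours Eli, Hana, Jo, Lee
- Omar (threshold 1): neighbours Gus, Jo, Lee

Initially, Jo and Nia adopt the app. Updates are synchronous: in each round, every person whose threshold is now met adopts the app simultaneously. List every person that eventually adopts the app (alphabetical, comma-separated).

Eli, Fay, Gus, Hana, Jo, Lee, Mo, Nia, Omar

Round 1 — Jo, Nia adopt the app (initial).
Round 2 — checking thresholds:
  Eli: 2 of 3 neighbours < 3, not yet.
  Gus: 1 of 4 neighbours < 3, not yet.
  Hana: 1 of 2 neighbours ≥ 1, adopts the app.
  Lee: 1 of 4 neighbours < 4, not yet.
  Mo: 1 of 3 neighbours ≥ 1, adopts the app.
  Omar: 1 of 3 neighbours ≥ 1, adopts the app.
Round 3 — checking thresholds:
  Eli: 2 of 3 neighbours < 3, not yet.
  Fay: 1 of 2 neighbours ≥ 1, adopts the app.
  Gus: 3 of 4 neighbours ≥ 3, adopts the app.
  Lee: 3 of 4 neighbours < 4, not yet.
Round 4 — checking thresholds:
  Eli: 3 of 3 neighbours ≥ 3, adopts the app.
  Lee: 4 of 4 neighbours ≥ 4, adopts the app.
Round 5 — no new adoptions; cascade stops.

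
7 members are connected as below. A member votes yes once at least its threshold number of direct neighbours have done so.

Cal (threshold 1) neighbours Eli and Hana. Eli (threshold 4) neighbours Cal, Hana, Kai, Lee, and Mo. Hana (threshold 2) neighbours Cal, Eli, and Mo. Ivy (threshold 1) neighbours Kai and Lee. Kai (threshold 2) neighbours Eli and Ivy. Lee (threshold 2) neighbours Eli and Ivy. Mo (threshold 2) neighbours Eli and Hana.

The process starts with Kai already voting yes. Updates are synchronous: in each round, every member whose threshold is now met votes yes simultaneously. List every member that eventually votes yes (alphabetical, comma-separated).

Ivy, Kai

Round 1 — Kai votes yes (initial).
Round 2 — checking thresholds:
  Eli: 1 of 5 neighbours < 4, below threshold.
  Ivy: 1 of 2 neighbours ≥ 1, votes yes.
Round 3 — no new yes votes; cascade stops.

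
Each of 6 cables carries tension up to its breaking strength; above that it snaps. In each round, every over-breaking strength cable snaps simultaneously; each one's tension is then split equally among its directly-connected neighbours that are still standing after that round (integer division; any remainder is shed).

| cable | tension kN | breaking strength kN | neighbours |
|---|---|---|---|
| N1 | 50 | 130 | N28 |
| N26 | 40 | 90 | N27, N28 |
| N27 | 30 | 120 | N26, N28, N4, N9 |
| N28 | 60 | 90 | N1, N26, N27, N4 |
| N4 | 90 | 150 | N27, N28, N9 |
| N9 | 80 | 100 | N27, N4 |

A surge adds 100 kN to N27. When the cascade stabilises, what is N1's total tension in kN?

80

Round 1 — N27 at 130 > 120. N27 snaps.
  N27 sheds 130 kN to N26, N28, N4, N9: 32 each (2 lost).
    N26: 40+32 = 72 ≤ 90
    N28: 60+32 = 92 > 90
    N4: 90+32 = 122 ≤ 150
    N9: 80+32 = 112 > 100
Round 2 — N28, N9 snap.
  N28 sheds 92 kN to N1, N26, N4: 30 each (2 lost).
    N1: 50+30 = 80 ≤ 130
    N26: 72+30 = 102 > 90
    N4: 122+30 = 152 > 150
  N9 sheds 112 kN to N4: 112 each.
    N4: 152+112 = 264 > 150
Round 3 — N26, N4 snap.
  N26 sheds 102 kN: no online neighbours, lost.
  N4 sheds 264 kN: no online neighbours, lost.
No further breaks.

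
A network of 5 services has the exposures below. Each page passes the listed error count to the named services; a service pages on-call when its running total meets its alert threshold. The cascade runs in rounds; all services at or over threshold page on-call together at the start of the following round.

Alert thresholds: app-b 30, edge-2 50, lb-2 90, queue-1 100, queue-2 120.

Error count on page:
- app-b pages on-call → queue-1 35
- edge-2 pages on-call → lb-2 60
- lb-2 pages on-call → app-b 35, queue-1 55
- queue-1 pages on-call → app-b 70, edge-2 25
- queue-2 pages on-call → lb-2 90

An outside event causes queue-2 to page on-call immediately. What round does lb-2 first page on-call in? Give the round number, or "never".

2

Round 1 — queue-2 pages on-call (initial).
  lb-2: +90 → 90 ≥ 90
Round 2 — lb-2 pages on-call.
  app-b: +35 → 35 ≥ 30
  queue-1: +55 → 55 < 100
Round 3 — app-b pages on-call.
  queue-1: +35 → 90 < 100
No further pages.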